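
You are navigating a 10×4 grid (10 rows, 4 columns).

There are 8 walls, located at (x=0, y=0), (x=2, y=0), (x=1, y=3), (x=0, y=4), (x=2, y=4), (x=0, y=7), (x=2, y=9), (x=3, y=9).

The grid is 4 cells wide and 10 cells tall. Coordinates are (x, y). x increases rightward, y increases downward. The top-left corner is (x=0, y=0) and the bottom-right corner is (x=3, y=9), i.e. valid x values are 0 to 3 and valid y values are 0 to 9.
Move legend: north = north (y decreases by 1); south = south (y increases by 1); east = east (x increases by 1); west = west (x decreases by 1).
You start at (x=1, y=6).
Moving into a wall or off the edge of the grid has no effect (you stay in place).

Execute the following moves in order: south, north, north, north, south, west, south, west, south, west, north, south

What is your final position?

Start: (x=1, y=6)
  south (south): (x=1, y=6) -> (x=1, y=7)
  north (north): (x=1, y=7) -> (x=1, y=6)
  north (north): (x=1, y=6) -> (x=1, y=5)
  north (north): (x=1, y=5) -> (x=1, y=4)
  south (south): (x=1, y=4) -> (x=1, y=5)
  west (west): (x=1, y=5) -> (x=0, y=5)
  south (south): (x=0, y=5) -> (x=0, y=6)
  west (west): blocked, stay at (x=0, y=6)
  south (south): blocked, stay at (x=0, y=6)
  west (west): blocked, stay at (x=0, y=6)
  north (north): (x=0, y=6) -> (x=0, y=5)
  south (south): (x=0, y=5) -> (x=0, y=6)
Final: (x=0, y=6)

Answer: Final position: (x=0, y=6)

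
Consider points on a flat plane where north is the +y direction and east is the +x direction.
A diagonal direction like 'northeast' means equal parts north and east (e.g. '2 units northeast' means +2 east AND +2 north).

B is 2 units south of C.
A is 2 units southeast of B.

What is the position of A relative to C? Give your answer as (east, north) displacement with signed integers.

Answer: A is at (east=2, north=-4) relative to C.

Derivation:
Place C at the origin (east=0, north=0).
  B is 2 units south of C: delta (east=+0, north=-2); B at (east=0, north=-2).
  A is 2 units southeast of B: delta (east=+2, north=-2); A at (east=2, north=-4).
Therefore A relative to C: (east=2, north=-4).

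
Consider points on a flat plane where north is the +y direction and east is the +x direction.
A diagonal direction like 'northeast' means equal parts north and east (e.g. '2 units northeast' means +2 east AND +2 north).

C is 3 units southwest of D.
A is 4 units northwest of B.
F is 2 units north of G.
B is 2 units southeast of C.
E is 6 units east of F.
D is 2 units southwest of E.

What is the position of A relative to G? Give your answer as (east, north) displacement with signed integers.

Place G at the origin (east=0, north=0).
  F is 2 units north of G: delta (east=+0, north=+2); F at (east=0, north=2).
  E is 6 units east of F: delta (east=+6, north=+0); E at (east=6, north=2).
  D is 2 units southwest of E: delta (east=-2, north=-2); D at (east=4, north=0).
  C is 3 units southwest of D: delta (east=-3, north=-3); C at (east=1, north=-3).
  B is 2 units southeast of C: delta (east=+2, north=-2); B at (east=3, north=-5).
  A is 4 units northwest of B: delta (east=-4, north=+4); A at (east=-1, north=-1).
Therefore A relative to G: (east=-1, north=-1).

Answer: A is at (east=-1, north=-1) relative to G.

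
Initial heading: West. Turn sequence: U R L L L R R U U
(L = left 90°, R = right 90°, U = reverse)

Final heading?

Start: West
  U (U-turn (180°)) -> East
  R (right (90° clockwise)) -> South
  L (left (90° counter-clockwise)) -> East
  L (left (90° counter-clockwise)) -> North
  L (left (90° counter-clockwise)) -> West
  R (right (90° clockwise)) -> North
  R (right (90° clockwise)) -> East
  U (U-turn (180°)) -> West
  U (U-turn (180°)) -> East
Final: East

Answer: Final heading: East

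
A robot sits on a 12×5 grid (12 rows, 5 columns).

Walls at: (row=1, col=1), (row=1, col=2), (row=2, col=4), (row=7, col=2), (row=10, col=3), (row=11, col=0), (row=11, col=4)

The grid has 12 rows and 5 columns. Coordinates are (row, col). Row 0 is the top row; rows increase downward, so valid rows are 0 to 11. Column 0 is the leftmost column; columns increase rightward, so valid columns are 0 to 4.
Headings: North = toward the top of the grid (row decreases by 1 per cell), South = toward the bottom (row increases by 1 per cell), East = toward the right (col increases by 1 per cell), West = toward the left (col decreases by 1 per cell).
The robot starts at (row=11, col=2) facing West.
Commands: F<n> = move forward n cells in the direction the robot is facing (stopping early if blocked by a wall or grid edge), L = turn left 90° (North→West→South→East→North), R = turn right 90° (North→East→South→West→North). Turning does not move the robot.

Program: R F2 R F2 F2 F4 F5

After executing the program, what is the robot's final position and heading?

Answer: Final position: (row=9, col=4), facing East

Derivation:
Start: (row=11, col=2), facing West
  R: turn right, now facing North
  F2: move forward 2, now at (row=9, col=2)
  R: turn right, now facing East
  F2: move forward 2, now at (row=9, col=4)
  F2: move forward 0/2 (blocked), now at (row=9, col=4)
  F4: move forward 0/4 (blocked), now at (row=9, col=4)
  F5: move forward 0/5 (blocked), now at (row=9, col=4)
Final: (row=9, col=4), facing East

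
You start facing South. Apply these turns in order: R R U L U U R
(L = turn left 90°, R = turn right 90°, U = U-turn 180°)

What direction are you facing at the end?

Answer: Final heading: South

Derivation:
Start: South
  R (right (90° clockwise)) -> West
  R (right (90° clockwise)) -> North
  U (U-turn (180°)) -> South
  L (left (90° counter-clockwise)) -> East
  U (U-turn (180°)) -> West
  U (U-turn (180°)) -> East
  R (right (90° clockwise)) -> South
Final: South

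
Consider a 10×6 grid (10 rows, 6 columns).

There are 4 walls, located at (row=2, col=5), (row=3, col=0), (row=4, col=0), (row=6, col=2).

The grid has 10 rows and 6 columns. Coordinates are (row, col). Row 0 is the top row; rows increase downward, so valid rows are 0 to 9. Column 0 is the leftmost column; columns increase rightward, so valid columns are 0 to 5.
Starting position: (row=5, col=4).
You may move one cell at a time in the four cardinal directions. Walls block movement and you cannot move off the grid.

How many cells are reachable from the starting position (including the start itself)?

Answer: Reachable cells: 56

Derivation:
BFS flood-fill from (row=5, col=4):
  Distance 0: (row=5, col=4)
  Distance 1: (row=4, col=4), (row=5, col=3), (row=5, col=5), (row=6, col=4)
  Distance 2: (row=3, col=4), (row=4, col=3), (row=4, col=5), (row=5, col=2), (row=6, col=3), (row=6, col=5), (row=7, col=4)
  Distance 3: (row=2, col=4), (row=3, col=3), (row=3, col=5), (row=4, col=2), (row=5, col=1), (row=7, col=3), (row=7, col=5), (row=8, col=4)
  Distance 4: (row=1, col=4), (row=2, col=3), (row=3, col=2), (row=4, col=1), (row=5, col=0), (row=6, col=1), (row=7, col=2), (row=8, col=3), (row=8, col=5), (row=9, col=4)
  Distance 5: (row=0, col=4), (row=1, col=3), (row=1, col=5), (row=2, col=2), (row=3, col=1), (row=6, col=0), (row=7, col=1), (row=8, col=2), (row=9, col=3), (row=9, col=5)
  Distance 6: (row=0, col=3), (row=0, col=5), (row=1, col=2), (row=2, col=1), (row=7, col=0), (row=8, col=1), (row=9, col=2)
  Distance 7: (row=0, col=2), (row=1, col=1), (row=2, col=0), (row=8, col=0), (row=9, col=1)
  Distance 8: (row=0, col=1), (row=1, col=0), (row=9, col=0)
  Distance 9: (row=0, col=0)
Total reachable: 56 (grid has 56 open cells total)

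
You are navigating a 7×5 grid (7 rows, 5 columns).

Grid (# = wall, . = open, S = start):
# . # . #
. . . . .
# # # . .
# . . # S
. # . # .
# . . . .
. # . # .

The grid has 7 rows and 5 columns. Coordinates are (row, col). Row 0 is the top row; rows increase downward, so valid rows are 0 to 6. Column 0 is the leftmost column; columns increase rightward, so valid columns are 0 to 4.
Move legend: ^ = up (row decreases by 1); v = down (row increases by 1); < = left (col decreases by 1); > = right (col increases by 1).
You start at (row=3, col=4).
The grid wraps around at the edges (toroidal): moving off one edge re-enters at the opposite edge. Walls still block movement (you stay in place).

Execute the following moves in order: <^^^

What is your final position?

Answer: Final position: (row=1, col=4)

Derivation:
Start: (row=3, col=4)
  < (left): blocked, stay at (row=3, col=4)
  ^ (up): (row=3, col=4) -> (row=2, col=4)
  ^ (up): (row=2, col=4) -> (row=1, col=4)
  ^ (up): blocked, stay at (row=1, col=4)
Final: (row=1, col=4)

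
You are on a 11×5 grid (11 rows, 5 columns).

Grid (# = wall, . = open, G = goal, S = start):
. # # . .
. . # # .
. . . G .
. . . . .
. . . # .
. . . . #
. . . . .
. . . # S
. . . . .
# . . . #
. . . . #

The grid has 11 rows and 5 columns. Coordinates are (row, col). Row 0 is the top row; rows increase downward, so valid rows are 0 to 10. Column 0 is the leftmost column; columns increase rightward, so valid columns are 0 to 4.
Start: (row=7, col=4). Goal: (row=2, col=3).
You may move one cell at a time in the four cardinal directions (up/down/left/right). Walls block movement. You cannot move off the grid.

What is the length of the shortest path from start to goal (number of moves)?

BFS from (row=7, col=4) until reaching (row=2, col=3):
  Distance 0: (row=7, col=4)
  Distance 1: (row=6, col=4), (row=8, col=4)
  Distance 2: (row=6, col=3), (row=8, col=3)
  Distance 3: (row=5, col=3), (row=6, col=2), (row=8, col=2), (row=9, col=3)
  Distance 4: (row=5, col=2), (row=6, col=1), (row=7, col=2), (row=8, col=1), (row=9, col=2), (row=10, col=3)
  Distance 5: (row=4, col=2), (row=5, col=1), (row=6, col=0), (row=7, col=1), (row=8, col=0), (row=9, col=1), (row=10, col=2)
  Distance 6: (row=3, col=2), (row=4, col=1), (row=5, col=0), (row=7, col=0), (row=10, col=1)
  Distance 7: (row=2, col=2), (row=3, col=1), (row=3, col=3), (row=4, col=0), (row=10, col=0)
  Distance 8: (row=2, col=1), (row=2, col=3), (row=3, col=0), (row=3, col=4)  <- goal reached here
One shortest path (8 moves): (row=7, col=4) -> (row=6, col=4) -> (row=6, col=3) -> (row=6, col=2) -> (row=5, col=2) -> (row=4, col=2) -> (row=3, col=2) -> (row=3, col=3) -> (row=2, col=3)

Answer: Shortest path length: 8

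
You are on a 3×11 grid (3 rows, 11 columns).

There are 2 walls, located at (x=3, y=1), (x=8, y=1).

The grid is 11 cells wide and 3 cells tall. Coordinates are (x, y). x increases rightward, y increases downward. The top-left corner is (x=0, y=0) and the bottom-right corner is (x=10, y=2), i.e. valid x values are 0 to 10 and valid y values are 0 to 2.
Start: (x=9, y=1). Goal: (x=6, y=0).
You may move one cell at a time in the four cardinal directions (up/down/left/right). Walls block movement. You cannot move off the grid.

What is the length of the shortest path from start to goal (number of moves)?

Answer: Shortest path length: 4

Derivation:
BFS from (x=9, y=1) until reaching (x=6, y=0):
  Distance 0: (x=9, y=1)
  Distance 1: (x=9, y=0), (x=10, y=1), (x=9, y=2)
  Distance 2: (x=8, y=0), (x=10, y=0), (x=8, y=2), (x=10, y=2)
  Distance 3: (x=7, y=0), (x=7, y=2)
  Distance 4: (x=6, y=0), (x=7, y=1), (x=6, y=2)  <- goal reached here
One shortest path (4 moves): (x=9, y=1) -> (x=9, y=0) -> (x=8, y=0) -> (x=7, y=0) -> (x=6, y=0)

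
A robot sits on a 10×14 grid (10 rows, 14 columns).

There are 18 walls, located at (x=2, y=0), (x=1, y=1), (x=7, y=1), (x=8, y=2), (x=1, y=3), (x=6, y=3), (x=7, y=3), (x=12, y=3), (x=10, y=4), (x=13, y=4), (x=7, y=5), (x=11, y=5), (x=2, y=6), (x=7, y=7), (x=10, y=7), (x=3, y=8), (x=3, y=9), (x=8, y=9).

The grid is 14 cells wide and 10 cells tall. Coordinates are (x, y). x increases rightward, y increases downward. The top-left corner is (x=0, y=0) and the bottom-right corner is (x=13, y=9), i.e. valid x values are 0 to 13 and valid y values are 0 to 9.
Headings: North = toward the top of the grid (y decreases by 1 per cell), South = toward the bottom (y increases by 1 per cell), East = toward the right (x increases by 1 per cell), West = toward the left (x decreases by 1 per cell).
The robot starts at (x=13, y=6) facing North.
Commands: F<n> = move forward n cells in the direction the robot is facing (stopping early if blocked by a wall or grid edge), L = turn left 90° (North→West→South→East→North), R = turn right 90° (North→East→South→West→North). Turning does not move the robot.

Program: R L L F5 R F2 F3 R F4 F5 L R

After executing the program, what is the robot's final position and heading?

Answer: Final position: (x=11, y=3), facing East

Derivation:
Start: (x=13, y=6), facing North
  R: turn right, now facing East
  L: turn left, now facing North
  L: turn left, now facing West
  F5: move forward 5, now at (x=8, y=6)
  R: turn right, now facing North
  F2: move forward 2, now at (x=8, y=4)
  F3: move forward 1/3 (blocked), now at (x=8, y=3)
  R: turn right, now facing East
  F4: move forward 3/4 (blocked), now at (x=11, y=3)
  F5: move forward 0/5 (blocked), now at (x=11, y=3)
  L: turn left, now facing North
  R: turn right, now facing East
Final: (x=11, y=3), facing East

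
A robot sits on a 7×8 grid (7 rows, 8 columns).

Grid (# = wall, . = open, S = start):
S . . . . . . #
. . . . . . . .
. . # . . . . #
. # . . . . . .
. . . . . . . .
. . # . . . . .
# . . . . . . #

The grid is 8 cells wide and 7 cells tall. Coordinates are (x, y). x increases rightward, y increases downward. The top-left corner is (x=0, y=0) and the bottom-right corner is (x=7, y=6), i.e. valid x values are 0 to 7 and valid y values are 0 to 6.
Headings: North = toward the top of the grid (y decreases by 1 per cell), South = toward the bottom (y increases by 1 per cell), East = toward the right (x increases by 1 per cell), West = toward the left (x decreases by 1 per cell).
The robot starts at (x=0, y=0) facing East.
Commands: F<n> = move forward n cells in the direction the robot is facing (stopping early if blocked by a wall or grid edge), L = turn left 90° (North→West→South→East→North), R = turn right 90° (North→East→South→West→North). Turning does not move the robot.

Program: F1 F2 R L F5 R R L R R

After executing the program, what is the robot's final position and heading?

Start: (x=0, y=0), facing East
  F1: move forward 1, now at (x=1, y=0)
  F2: move forward 2, now at (x=3, y=0)
  R: turn right, now facing South
  L: turn left, now facing East
  F5: move forward 3/5 (blocked), now at (x=6, y=0)
  R: turn right, now facing South
  R: turn right, now facing West
  L: turn left, now facing South
  R: turn right, now facing West
  R: turn right, now facing North
Final: (x=6, y=0), facing North

Answer: Final position: (x=6, y=0), facing North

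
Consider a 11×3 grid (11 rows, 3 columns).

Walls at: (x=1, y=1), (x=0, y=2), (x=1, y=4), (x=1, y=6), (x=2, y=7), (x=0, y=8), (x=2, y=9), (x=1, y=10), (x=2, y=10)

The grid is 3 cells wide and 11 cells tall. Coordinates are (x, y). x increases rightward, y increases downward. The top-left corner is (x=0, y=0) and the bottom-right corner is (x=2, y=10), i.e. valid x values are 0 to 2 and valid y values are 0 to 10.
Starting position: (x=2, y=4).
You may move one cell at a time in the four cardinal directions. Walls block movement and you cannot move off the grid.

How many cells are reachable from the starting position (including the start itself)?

Answer: Reachable cells: 24

Derivation:
BFS flood-fill from (x=2, y=4):
  Distance 0: (x=2, y=4)
  Distance 1: (x=2, y=3), (x=2, y=5)
  Distance 2: (x=2, y=2), (x=1, y=3), (x=1, y=5), (x=2, y=6)
  Distance 3: (x=2, y=1), (x=1, y=2), (x=0, y=3), (x=0, y=5)
  Distance 4: (x=2, y=0), (x=0, y=4), (x=0, y=6)
  Distance 5: (x=1, y=0), (x=0, y=7)
  Distance 6: (x=0, y=0), (x=1, y=7)
  Distance 7: (x=0, y=1), (x=1, y=8)
  Distance 8: (x=2, y=8), (x=1, y=9)
  Distance 9: (x=0, y=9)
  Distance 10: (x=0, y=10)
Total reachable: 24 (grid has 24 open cells total)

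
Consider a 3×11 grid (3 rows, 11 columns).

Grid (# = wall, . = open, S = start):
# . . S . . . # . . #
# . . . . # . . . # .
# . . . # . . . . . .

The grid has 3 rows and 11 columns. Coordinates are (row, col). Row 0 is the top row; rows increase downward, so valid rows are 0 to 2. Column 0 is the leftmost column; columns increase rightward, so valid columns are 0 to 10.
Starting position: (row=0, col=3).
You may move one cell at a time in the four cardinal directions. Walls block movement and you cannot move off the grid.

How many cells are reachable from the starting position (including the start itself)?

BFS flood-fill from (row=0, col=3):
  Distance 0: (row=0, col=3)
  Distance 1: (row=0, col=2), (row=0, col=4), (row=1, col=3)
  Distance 2: (row=0, col=1), (row=0, col=5), (row=1, col=2), (row=1, col=4), (row=2, col=3)
  Distance 3: (row=0, col=6), (row=1, col=1), (row=2, col=2)
  Distance 4: (row=1, col=6), (row=2, col=1)
  Distance 5: (row=1, col=7), (row=2, col=6)
  Distance 6: (row=1, col=8), (row=2, col=5), (row=2, col=7)
  Distance 7: (row=0, col=8), (row=2, col=8)
  Distance 8: (row=0, col=9), (row=2, col=9)
  Distance 9: (row=2, col=10)
  Distance 10: (row=1, col=10)
Total reachable: 25 (grid has 25 open cells total)

Answer: Reachable cells: 25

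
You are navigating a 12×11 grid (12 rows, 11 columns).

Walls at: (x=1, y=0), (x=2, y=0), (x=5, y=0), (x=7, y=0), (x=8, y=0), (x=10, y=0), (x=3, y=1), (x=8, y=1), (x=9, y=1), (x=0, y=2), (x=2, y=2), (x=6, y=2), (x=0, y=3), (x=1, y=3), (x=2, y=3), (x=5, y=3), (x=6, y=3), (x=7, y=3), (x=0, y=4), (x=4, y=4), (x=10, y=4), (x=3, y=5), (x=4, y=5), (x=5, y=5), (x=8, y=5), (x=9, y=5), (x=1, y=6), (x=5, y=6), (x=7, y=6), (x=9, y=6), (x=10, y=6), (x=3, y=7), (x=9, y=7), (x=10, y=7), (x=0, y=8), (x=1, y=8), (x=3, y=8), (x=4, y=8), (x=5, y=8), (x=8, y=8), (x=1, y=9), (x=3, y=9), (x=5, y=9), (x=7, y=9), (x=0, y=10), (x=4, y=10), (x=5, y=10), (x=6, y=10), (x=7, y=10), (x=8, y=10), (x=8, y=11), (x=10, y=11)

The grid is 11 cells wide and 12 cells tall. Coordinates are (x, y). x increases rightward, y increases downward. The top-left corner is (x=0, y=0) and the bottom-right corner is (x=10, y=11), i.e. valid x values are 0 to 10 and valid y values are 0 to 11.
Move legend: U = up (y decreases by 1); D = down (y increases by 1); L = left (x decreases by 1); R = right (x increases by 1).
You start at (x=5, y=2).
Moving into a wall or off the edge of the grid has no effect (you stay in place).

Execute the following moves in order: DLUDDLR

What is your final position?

Start: (x=5, y=2)
  D (down): blocked, stay at (x=5, y=2)
  L (left): (x=5, y=2) -> (x=4, y=2)
  U (up): (x=4, y=2) -> (x=4, y=1)
  D (down): (x=4, y=1) -> (x=4, y=2)
  D (down): (x=4, y=2) -> (x=4, y=3)
  L (left): (x=4, y=3) -> (x=3, y=3)
  R (right): (x=3, y=3) -> (x=4, y=3)
Final: (x=4, y=3)

Answer: Final position: (x=4, y=3)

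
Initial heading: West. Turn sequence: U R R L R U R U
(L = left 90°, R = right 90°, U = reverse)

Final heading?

Start: West
  U (U-turn (180°)) -> East
  R (right (90° clockwise)) -> South
  R (right (90° clockwise)) -> West
  L (left (90° counter-clockwise)) -> South
  R (right (90° clockwise)) -> West
  U (U-turn (180°)) -> East
  R (right (90° clockwise)) -> South
  U (U-turn (180°)) -> North
Final: North

Answer: Final heading: North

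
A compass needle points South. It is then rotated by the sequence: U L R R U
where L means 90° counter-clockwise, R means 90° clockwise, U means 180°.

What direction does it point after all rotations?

Answer: Final heading: West

Derivation:
Start: South
  U (U-turn (180°)) -> North
  L (left (90° counter-clockwise)) -> West
  R (right (90° clockwise)) -> North
  R (right (90° clockwise)) -> East
  U (U-turn (180°)) -> West
Final: West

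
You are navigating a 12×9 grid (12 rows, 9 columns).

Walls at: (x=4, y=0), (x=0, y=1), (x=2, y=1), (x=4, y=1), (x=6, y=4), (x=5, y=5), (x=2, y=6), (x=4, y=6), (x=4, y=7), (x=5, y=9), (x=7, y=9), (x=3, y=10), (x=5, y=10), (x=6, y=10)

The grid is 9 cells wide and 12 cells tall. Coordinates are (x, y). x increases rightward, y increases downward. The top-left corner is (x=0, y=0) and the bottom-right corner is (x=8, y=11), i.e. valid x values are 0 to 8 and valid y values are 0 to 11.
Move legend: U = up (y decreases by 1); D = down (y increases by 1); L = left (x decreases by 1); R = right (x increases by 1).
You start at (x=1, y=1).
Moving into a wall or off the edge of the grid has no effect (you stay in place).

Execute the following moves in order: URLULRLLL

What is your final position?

Start: (x=1, y=1)
  U (up): (x=1, y=1) -> (x=1, y=0)
  R (right): (x=1, y=0) -> (x=2, y=0)
  L (left): (x=2, y=0) -> (x=1, y=0)
  U (up): blocked, stay at (x=1, y=0)
  L (left): (x=1, y=0) -> (x=0, y=0)
  R (right): (x=0, y=0) -> (x=1, y=0)
  L (left): (x=1, y=0) -> (x=0, y=0)
  L (left): blocked, stay at (x=0, y=0)
  L (left): blocked, stay at (x=0, y=0)
Final: (x=0, y=0)

Answer: Final position: (x=0, y=0)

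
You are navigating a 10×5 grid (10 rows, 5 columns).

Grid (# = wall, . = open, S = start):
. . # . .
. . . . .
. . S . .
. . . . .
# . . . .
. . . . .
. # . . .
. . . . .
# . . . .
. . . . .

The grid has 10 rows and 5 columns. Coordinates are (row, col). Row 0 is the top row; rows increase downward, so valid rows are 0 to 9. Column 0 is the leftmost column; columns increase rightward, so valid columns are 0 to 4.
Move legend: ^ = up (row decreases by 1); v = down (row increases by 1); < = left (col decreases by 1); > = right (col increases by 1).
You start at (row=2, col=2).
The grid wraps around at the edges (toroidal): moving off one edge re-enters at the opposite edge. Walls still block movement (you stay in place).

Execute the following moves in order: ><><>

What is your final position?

Start: (row=2, col=2)
  > (right): (row=2, col=2) -> (row=2, col=3)
  < (left): (row=2, col=3) -> (row=2, col=2)
  > (right): (row=2, col=2) -> (row=2, col=3)
  < (left): (row=2, col=3) -> (row=2, col=2)
  > (right): (row=2, col=2) -> (row=2, col=3)
Final: (row=2, col=3)

Answer: Final position: (row=2, col=3)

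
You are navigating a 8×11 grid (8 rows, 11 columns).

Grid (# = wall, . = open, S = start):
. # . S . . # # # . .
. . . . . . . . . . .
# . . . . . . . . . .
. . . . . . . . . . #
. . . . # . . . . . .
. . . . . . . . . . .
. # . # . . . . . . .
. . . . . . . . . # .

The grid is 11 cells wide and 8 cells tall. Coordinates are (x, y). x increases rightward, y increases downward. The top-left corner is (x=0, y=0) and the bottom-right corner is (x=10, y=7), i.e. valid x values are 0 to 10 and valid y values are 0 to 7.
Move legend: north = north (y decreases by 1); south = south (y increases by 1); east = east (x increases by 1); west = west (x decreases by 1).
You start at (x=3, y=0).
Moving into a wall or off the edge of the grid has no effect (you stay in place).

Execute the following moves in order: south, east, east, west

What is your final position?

Answer: Final position: (x=4, y=1)

Derivation:
Start: (x=3, y=0)
  south (south): (x=3, y=0) -> (x=3, y=1)
  east (east): (x=3, y=1) -> (x=4, y=1)
  east (east): (x=4, y=1) -> (x=5, y=1)
  west (west): (x=5, y=1) -> (x=4, y=1)
Final: (x=4, y=1)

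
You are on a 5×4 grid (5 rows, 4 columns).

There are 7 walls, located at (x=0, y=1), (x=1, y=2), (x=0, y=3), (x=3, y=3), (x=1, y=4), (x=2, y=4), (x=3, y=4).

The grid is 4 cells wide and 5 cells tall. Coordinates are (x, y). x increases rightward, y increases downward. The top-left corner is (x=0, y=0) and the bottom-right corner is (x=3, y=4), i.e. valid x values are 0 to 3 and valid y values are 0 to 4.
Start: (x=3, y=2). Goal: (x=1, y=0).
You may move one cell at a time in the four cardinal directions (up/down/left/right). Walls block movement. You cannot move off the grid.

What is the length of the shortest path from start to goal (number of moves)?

BFS from (x=3, y=2) until reaching (x=1, y=0):
  Distance 0: (x=3, y=2)
  Distance 1: (x=3, y=1), (x=2, y=2)
  Distance 2: (x=3, y=0), (x=2, y=1), (x=2, y=3)
  Distance 3: (x=2, y=0), (x=1, y=1), (x=1, y=3)
  Distance 4: (x=1, y=0)  <- goal reached here
One shortest path (4 moves): (x=3, y=2) -> (x=2, y=2) -> (x=2, y=1) -> (x=1, y=1) -> (x=1, y=0)

Answer: Shortest path length: 4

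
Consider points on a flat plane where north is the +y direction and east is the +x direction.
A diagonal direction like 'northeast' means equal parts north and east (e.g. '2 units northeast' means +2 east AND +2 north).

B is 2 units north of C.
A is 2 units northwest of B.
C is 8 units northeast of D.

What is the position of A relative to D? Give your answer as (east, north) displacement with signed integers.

Answer: A is at (east=6, north=12) relative to D.

Derivation:
Place D at the origin (east=0, north=0).
  C is 8 units northeast of D: delta (east=+8, north=+8); C at (east=8, north=8).
  B is 2 units north of C: delta (east=+0, north=+2); B at (east=8, north=10).
  A is 2 units northwest of B: delta (east=-2, north=+2); A at (east=6, north=12).
Therefore A relative to D: (east=6, north=12).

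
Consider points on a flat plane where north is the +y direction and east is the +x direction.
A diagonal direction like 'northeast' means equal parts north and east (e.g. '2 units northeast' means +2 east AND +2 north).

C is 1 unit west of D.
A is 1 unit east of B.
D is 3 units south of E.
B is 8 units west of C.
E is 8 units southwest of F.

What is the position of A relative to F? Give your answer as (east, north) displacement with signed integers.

Place F at the origin (east=0, north=0).
  E is 8 units southwest of F: delta (east=-8, north=-8); E at (east=-8, north=-8).
  D is 3 units south of E: delta (east=+0, north=-3); D at (east=-8, north=-11).
  C is 1 unit west of D: delta (east=-1, north=+0); C at (east=-9, north=-11).
  B is 8 units west of C: delta (east=-8, north=+0); B at (east=-17, north=-11).
  A is 1 unit east of B: delta (east=+1, north=+0); A at (east=-16, north=-11).
Therefore A relative to F: (east=-16, north=-11).

Answer: A is at (east=-16, north=-11) relative to F.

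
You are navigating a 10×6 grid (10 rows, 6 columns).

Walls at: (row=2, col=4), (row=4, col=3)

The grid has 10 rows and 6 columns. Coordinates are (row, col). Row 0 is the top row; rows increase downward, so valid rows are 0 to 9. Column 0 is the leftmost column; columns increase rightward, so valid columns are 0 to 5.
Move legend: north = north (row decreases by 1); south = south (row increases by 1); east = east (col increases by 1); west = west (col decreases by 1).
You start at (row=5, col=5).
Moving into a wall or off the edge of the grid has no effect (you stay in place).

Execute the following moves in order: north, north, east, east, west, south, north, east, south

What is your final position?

Start: (row=5, col=5)
  north (north): (row=5, col=5) -> (row=4, col=5)
  north (north): (row=4, col=5) -> (row=3, col=5)
  east (east): blocked, stay at (row=3, col=5)
  east (east): blocked, stay at (row=3, col=5)
  west (west): (row=3, col=5) -> (row=3, col=4)
  south (south): (row=3, col=4) -> (row=4, col=4)
  north (north): (row=4, col=4) -> (row=3, col=4)
  east (east): (row=3, col=4) -> (row=3, col=5)
  south (south): (row=3, col=5) -> (row=4, col=5)
Final: (row=4, col=5)

Answer: Final position: (row=4, col=5)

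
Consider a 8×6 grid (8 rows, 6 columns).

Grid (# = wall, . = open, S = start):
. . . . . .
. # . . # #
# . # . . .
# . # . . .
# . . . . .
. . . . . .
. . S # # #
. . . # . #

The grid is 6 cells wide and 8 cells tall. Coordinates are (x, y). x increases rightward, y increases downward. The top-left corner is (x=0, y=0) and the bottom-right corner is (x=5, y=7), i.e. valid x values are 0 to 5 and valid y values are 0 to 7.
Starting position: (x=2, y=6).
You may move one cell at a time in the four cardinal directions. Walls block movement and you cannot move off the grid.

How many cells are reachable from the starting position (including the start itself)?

BFS flood-fill from (x=2, y=6):
  Distance 0: (x=2, y=6)
  Distance 1: (x=2, y=5), (x=1, y=6), (x=2, y=7)
  Distance 2: (x=2, y=4), (x=1, y=5), (x=3, y=5), (x=0, y=6), (x=1, y=7)
  Distance 3: (x=1, y=4), (x=3, y=4), (x=0, y=5), (x=4, y=5), (x=0, y=7)
  Distance 4: (x=1, y=3), (x=3, y=3), (x=4, y=4), (x=5, y=5)
  Distance 5: (x=1, y=2), (x=3, y=2), (x=4, y=3), (x=5, y=4)
  Distance 6: (x=3, y=1), (x=4, y=2), (x=5, y=3)
  Distance 7: (x=3, y=0), (x=2, y=1), (x=5, y=2)
  Distance 8: (x=2, y=0), (x=4, y=0)
  Distance 9: (x=1, y=0), (x=5, y=0)
  Distance 10: (x=0, y=0)
  Distance 11: (x=0, y=1)
Total reachable: 34 (grid has 35 open cells total)

Answer: Reachable cells: 34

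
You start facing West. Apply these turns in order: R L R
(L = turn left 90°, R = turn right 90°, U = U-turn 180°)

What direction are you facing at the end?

Start: West
  R (right (90° clockwise)) -> North
  L (left (90° counter-clockwise)) -> West
  R (right (90° clockwise)) -> North
Final: North

Answer: Final heading: North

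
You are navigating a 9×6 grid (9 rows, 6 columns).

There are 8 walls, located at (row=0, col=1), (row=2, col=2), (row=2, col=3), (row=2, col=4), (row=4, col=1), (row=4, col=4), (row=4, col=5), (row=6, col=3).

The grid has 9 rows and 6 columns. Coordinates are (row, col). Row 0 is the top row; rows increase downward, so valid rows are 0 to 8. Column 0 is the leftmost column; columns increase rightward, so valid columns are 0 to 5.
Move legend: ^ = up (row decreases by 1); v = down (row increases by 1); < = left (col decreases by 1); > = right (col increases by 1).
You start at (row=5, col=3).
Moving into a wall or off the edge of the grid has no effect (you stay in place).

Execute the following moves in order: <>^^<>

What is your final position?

Answer: Final position: (row=3, col=3)

Derivation:
Start: (row=5, col=3)
  < (left): (row=5, col=3) -> (row=5, col=2)
  > (right): (row=5, col=2) -> (row=5, col=3)
  ^ (up): (row=5, col=3) -> (row=4, col=3)
  ^ (up): (row=4, col=3) -> (row=3, col=3)
  < (left): (row=3, col=3) -> (row=3, col=2)
  > (right): (row=3, col=2) -> (row=3, col=3)
Final: (row=3, col=3)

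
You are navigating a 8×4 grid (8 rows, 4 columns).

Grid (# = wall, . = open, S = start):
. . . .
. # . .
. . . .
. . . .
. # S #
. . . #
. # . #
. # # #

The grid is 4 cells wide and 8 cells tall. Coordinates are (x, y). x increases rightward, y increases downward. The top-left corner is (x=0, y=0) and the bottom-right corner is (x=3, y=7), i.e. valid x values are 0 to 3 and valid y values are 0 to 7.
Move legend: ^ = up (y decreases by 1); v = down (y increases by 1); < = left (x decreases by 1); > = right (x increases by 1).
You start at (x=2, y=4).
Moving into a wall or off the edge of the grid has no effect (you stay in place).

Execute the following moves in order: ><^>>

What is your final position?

Answer: Final position: (x=3, y=3)

Derivation:
Start: (x=2, y=4)
  > (right): blocked, stay at (x=2, y=4)
  < (left): blocked, stay at (x=2, y=4)
  ^ (up): (x=2, y=4) -> (x=2, y=3)
  > (right): (x=2, y=3) -> (x=3, y=3)
  > (right): blocked, stay at (x=3, y=3)
Final: (x=3, y=3)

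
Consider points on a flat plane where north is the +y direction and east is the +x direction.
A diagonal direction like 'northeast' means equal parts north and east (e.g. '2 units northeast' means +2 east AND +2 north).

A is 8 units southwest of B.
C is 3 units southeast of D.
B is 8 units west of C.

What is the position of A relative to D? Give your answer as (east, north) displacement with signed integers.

Answer: A is at (east=-13, north=-11) relative to D.

Derivation:
Place D at the origin (east=0, north=0).
  C is 3 units southeast of D: delta (east=+3, north=-3); C at (east=3, north=-3).
  B is 8 units west of C: delta (east=-8, north=+0); B at (east=-5, north=-3).
  A is 8 units southwest of B: delta (east=-8, north=-8); A at (east=-13, north=-11).
Therefore A relative to D: (east=-13, north=-11).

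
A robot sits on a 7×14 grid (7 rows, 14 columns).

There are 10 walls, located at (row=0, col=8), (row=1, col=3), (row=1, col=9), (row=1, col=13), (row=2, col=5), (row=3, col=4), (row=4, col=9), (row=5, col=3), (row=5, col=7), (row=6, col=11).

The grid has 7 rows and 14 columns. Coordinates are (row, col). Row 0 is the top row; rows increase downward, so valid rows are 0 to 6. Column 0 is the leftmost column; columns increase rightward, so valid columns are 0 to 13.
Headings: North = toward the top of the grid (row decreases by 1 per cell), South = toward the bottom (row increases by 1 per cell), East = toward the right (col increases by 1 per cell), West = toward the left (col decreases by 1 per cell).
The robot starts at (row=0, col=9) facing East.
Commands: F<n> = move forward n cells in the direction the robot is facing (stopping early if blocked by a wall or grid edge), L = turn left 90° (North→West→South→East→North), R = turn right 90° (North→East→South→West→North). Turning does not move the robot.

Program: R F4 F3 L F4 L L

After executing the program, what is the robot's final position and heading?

Start: (row=0, col=9), facing East
  R: turn right, now facing South
  F4: move forward 0/4 (blocked), now at (row=0, col=9)
  F3: move forward 0/3 (blocked), now at (row=0, col=9)
  L: turn left, now facing East
  F4: move forward 4, now at (row=0, col=13)
  L: turn left, now facing North
  L: turn left, now facing West
Final: (row=0, col=13), facing West

Answer: Final position: (row=0, col=13), facing West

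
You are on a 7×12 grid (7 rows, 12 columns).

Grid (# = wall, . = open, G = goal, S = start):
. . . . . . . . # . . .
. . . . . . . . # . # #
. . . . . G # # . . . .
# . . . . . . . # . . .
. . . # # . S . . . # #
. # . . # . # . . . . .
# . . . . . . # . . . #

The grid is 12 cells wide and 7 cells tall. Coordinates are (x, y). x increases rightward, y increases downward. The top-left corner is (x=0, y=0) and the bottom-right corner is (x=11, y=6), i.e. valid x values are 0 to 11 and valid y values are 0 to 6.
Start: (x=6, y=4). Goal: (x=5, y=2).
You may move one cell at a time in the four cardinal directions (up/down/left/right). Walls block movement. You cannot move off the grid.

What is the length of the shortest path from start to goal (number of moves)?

Answer: Shortest path length: 3

Derivation:
BFS from (x=6, y=4) until reaching (x=5, y=2):
  Distance 0: (x=6, y=4)
  Distance 1: (x=6, y=3), (x=5, y=4), (x=7, y=4)
  Distance 2: (x=5, y=3), (x=7, y=3), (x=8, y=4), (x=5, y=5), (x=7, y=5)
  Distance 3: (x=5, y=2), (x=4, y=3), (x=9, y=4), (x=8, y=5), (x=5, y=6)  <- goal reached here
One shortest path (3 moves): (x=6, y=4) -> (x=5, y=4) -> (x=5, y=3) -> (x=5, y=2)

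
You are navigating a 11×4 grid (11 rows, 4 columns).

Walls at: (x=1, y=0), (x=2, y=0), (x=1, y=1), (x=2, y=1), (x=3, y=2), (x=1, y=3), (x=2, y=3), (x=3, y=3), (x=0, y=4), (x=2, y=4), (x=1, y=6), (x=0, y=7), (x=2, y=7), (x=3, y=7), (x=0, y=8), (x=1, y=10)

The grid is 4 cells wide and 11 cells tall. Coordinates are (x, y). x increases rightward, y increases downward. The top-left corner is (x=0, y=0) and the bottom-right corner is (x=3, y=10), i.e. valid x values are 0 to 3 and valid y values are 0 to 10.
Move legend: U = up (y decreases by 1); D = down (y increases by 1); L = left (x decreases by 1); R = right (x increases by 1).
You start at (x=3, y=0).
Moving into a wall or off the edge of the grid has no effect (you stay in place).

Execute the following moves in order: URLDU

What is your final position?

Start: (x=3, y=0)
  U (up): blocked, stay at (x=3, y=0)
  R (right): blocked, stay at (x=3, y=0)
  L (left): blocked, stay at (x=3, y=0)
  D (down): (x=3, y=0) -> (x=3, y=1)
  U (up): (x=3, y=1) -> (x=3, y=0)
Final: (x=3, y=0)

Answer: Final position: (x=3, y=0)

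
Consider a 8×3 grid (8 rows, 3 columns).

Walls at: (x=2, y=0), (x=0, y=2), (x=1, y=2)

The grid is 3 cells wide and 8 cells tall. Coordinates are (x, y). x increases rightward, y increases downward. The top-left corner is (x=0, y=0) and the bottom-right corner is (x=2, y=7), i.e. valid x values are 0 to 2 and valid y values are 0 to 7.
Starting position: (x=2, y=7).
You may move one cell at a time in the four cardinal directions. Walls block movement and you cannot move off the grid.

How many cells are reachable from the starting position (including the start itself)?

BFS flood-fill from (x=2, y=7):
  Distance 0: (x=2, y=7)
  Distance 1: (x=2, y=6), (x=1, y=7)
  Distance 2: (x=2, y=5), (x=1, y=6), (x=0, y=7)
  Distance 3: (x=2, y=4), (x=1, y=5), (x=0, y=6)
  Distance 4: (x=2, y=3), (x=1, y=4), (x=0, y=5)
  Distance 5: (x=2, y=2), (x=1, y=3), (x=0, y=4)
  Distance 6: (x=2, y=1), (x=0, y=3)
  Distance 7: (x=1, y=1)
  Distance 8: (x=1, y=0), (x=0, y=1)
  Distance 9: (x=0, y=0)
Total reachable: 21 (grid has 21 open cells total)

Answer: Reachable cells: 21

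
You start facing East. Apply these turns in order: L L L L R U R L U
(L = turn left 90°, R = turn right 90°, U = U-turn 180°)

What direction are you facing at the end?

Answer: Final heading: South

Derivation:
Start: East
  L (left (90° counter-clockwise)) -> North
  L (left (90° counter-clockwise)) -> West
  L (left (90° counter-clockwise)) -> South
  L (left (90° counter-clockwise)) -> East
  R (right (90° clockwise)) -> South
  U (U-turn (180°)) -> North
  R (right (90° clockwise)) -> East
  L (left (90° counter-clockwise)) -> North
  U (U-turn (180°)) -> South
Final: South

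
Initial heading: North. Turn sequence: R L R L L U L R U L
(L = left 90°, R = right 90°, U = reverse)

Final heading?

Answer: Final heading: South

Derivation:
Start: North
  R (right (90° clockwise)) -> East
  L (left (90° counter-clockwise)) -> North
  R (right (90° clockwise)) -> East
  L (left (90° counter-clockwise)) -> North
  L (left (90° counter-clockwise)) -> West
  U (U-turn (180°)) -> East
  L (left (90° counter-clockwise)) -> North
  R (right (90° clockwise)) -> East
  U (U-turn (180°)) -> West
  L (left (90° counter-clockwise)) -> South
Final: South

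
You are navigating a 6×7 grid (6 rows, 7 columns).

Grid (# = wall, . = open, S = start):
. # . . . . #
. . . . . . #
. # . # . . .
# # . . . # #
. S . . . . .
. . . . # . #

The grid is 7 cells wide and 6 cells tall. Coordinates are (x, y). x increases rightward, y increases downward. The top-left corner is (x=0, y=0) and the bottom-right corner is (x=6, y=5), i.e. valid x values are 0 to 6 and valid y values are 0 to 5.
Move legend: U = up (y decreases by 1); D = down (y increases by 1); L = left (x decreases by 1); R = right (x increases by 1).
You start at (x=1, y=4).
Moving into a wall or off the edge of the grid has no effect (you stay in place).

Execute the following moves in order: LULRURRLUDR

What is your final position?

Start: (x=1, y=4)
  L (left): (x=1, y=4) -> (x=0, y=4)
  U (up): blocked, stay at (x=0, y=4)
  L (left): blocked, stay at (x=0, y=4)
  R (right): (x=0, y=4) -> (x=1, y=4)
  U (up): blocked, stay at (x=1, y=4)
  R (right): (x=1, y=4) -> (x=2, y=4)
  R (right): (x=2, y=4) -> (x=3, y=4)
  L (left): (x=3, y=4) -> (x=2, y=4)
  U (up): (x=2, y=4) -> (x=2, y=3)
  D (down): (x=2, y=3) -> (x=2, y=4)
  R (right): (x=2, y=4) -> (x=3, y=4)
Final: (x=3, y=4)

Answer: Final position: (x=3, y=4)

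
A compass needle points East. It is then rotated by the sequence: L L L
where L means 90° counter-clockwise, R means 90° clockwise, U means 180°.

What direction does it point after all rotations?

Start: East
  L (left (90° counter-clockwise)) -> North
  L (left (90° counter-clockwise)) -> West
  L (left (90° counter-clockwise)) -> South
Final: South

Answer: Final heading: South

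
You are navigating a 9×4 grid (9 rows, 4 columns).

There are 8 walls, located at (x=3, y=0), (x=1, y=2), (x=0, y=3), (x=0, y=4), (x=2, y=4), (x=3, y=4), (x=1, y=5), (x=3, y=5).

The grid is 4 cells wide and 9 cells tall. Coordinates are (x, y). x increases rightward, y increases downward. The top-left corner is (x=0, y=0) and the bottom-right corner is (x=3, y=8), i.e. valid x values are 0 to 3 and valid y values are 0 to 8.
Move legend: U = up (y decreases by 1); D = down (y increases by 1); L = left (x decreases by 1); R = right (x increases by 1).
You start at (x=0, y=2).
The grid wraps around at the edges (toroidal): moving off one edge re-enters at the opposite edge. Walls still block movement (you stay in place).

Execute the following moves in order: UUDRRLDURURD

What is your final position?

Answer: Final position: (x=3, y=8)

Derivation:
Start: (x=0, y=2)
  U (up): (x=0, y=2) -> (x=0, y=1)
  U (up): (x=0, y=1) -> (x=0, y=0)
  D (down): (x=0, y=0) -> (x=0, y=1)
  R (right): (x=0, y=1) -> (x=1, y=1)
  R (right): (x=1, y=1) -> (x=2, y=1)
  L (left): (x=2, y=1) -> (x=1, y=1)
  D (down): blocked, stay at (x=1, y=1)
  U (up): (x=1, y=1) -> (x=1, y=0)
  R (right): (x=1, y=0) -> (x=2, y=0)
  U (up): (x=2, y=0) -> (x=2, y=8)
  R (right): (x=2, y=8) -> (x=3, y=8)
  D (down): blocked, stay at (x=3, y=8)
Final: (x=3, y=8)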